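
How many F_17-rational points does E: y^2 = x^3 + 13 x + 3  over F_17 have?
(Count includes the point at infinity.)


For each x in F_17, count y with y^2 = x^3 + 13 x + 3 mod 17:
  x = 1: RHS = 0, y in [0]  -> 1 point(s)
  x = 3: RHS = 1, y in [1, 16]  -> 2 point(s)
  x = 4: RHS = 0, y in [0]  -> 1 point(s)
  x = 6: RHS = 8, y in [5, 12]  -> 2 point(s)
  x = 9: RHS = 16, y in [4, 13]  -> 2 point(s)
  x = 11: RHS = 15, y in [7, 10]  -> 2 point(s)
  x = 12: RHS = 0, y in [0]  -> 1 point(s)
Affine points: 11. Add the point at infinity: total = 12.

#E(F_17) = 12


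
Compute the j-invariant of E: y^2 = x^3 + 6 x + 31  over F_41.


Delta = -16(4 a^3 + 27 b^2) mod 41 = 7
-1728 * (4 a)^3 = -1728 * (4*6)^3 mod 41 = 40
j = 40 * 7^(-1) mod 41 = 35

j = 35 (mod 41)


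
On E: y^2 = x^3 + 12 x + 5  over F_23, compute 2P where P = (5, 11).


Doubling: s = (3 x1^2 + a) / (2 y1)
s = (3*5^2 + 12) / (2*11) mod 23 = 5
x3 = s^2 - 2 x1 mod 23 = 5^2 - 2*5 = 15
y3 = s (x1 - x3) - y1 mod 23 = 5 * (5 - 15) - 11 = 8

2P = (15, 8)


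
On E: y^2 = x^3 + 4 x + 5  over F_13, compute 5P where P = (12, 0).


k = 5 = 101_2 (binary, LSB first: 101)
Double-and-add from P = (12, 0):
  bit 0 = 1: acc = O + (12, 0) = (12, 0)
  bit 1 = 0: acc unchanged = (12, 0)
  bit 2 = 1: acc = (12, 0) + O = (12, 0)

5P = (12, 0)


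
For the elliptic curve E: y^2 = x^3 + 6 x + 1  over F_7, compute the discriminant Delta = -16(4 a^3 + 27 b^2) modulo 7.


4 a^3 + 27 b^2 = 4*6^3 + 27*1^2 = 864 + 27 = 891
Delta = -16 * (891) = -14256
Delta mod 7 = 3

Delta = 3 (mod 7)


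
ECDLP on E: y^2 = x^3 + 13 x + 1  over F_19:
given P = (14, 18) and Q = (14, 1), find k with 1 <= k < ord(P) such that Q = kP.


Enumerate multiples of P until we hit Q = (14, 1):
  1P = (14, 18)
  2P = (8, 3)
  3P = (8, 16)
  4P = (14, 1)
Match found at i = 4.

k = 4


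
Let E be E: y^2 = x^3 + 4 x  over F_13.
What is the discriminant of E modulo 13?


4 a^3 + 27 b^2 = 4*4^3 + 27*0^2 = 256 + 0 = 256
Delta = -16 * (256) = -4096
Delta mod 13 = 12

Delta = 12 (mod 13)


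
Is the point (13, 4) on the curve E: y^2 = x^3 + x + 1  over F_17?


Check whether y^2 = x^3 + 1 x + 1 (mod 17) for (x, y) = (13, 4).
LHS: y^2 = 4^2 mod 17 = 16
RHS: x^3 + 1 x + 1 = 13^3 + 1*13 + 1 mod 17 = 1
LHS != RHS

No, not on the curve


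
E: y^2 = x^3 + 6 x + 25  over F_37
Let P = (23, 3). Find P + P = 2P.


Doubling: s = (3 x1^2 + a) / (2 y1)
s = (3*23^2 + 6) / (2*3) mod 37 = 25
x3 = s^2 - 2 x1 mod 37 = 25^2 - 2*23 = 24
y3 = s (x1 - x3) - y1 mod 37 = 25 * (23 - 24) - 3 = 9

2P = (24, 9)


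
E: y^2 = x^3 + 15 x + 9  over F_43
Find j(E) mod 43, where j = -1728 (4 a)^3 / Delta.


Delta = -16(4 a^3 + 27 b^2) mod 43 = 42
-1728 * (4 a)^3 = -1728 * (4*15)^3 mod 43 = 41
j = 41 * 42^(-1) mod 43 = 2

j = 2 (mod 43)


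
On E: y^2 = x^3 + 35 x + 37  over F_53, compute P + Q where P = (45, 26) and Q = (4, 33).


P != Q, so use the chord formula.
s = (y2 - y1) / (x2 - x1) = (7) / (12) mod 53 = 5
x3 = s^2 - x1 - x2 mod 53 = 5^2 - 45 - 4 = 29
y3 = s (x1 - x3) - y1 mod 53 = 5 * (45 - 29) - 26 = 1

P + Q = (29, 1)


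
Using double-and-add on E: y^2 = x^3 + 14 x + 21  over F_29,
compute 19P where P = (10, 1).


k = 19 = 10011_2 (binary, LSB first: 11001)
Double-and-add from P = (10, 1):
  bit 0 = 1: acc = O + (10, 1) = (10, 1)
  bit 1 = 1: acc = (10, 1) + (8, 23) = (16, 7)
  bit 2 = 0: acc unchanged = (16, 7)
  bit 3 = 0: acc unchanged = (16, 7)
  bit 4 = 1: acc = (16, 7) + (2, 17) = (5, 10)

19P = (5, 10)


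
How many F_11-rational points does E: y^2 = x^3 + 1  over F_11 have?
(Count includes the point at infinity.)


For each x in F_11, count y with y^2 = x^3 + 0 x + 1 mod 11:
  x = 0: RHS = 1, y in [1, 10]  -> 2 point(s)
  x = 2: RHS = 9, y in [3, 8]  -> 2 point(s)
  x = 5: RHS = 5, y in [4, 7]  -> 2 point(s)
  x = 7: RHS = 3, y in [5, 6]  -> 2 point(s)
  x = 9: RHS = 4, y in [2, 9]  -> 2 point(s)
  x = 10: RHS = 0, y in [0]  -> 1 point(s)
Affine points: 11. Add the point at infinity: total = 12.

#E(F_11) = 12


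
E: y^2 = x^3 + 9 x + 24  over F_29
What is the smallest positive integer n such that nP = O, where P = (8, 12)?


Compute successive multiples of P until we hit O:
  1P = (8, 12)
  2P = (12, 27)
  3P = (14, 9)
  4P = (0, 13)
  5P = (26, 12)
  6P = (24, 17)
  7P = (21, 22)
  8P = (9, 14)
  ... (continuing to 37P)
  37P = O

ord(P) = 37


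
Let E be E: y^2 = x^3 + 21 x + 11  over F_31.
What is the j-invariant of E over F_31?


Delta = -16(4 a^3 + 27 b^2) mod 31 = 10
-1728 * (4 a)^3 = -1728 * (4*21)^3 mod 31 = 27
j = 27 * 10^(-1) mod 31 = 12

j = 12 (mod 31)


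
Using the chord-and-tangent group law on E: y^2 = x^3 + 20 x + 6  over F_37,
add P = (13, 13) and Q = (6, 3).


P != Q, so use the chord formula.
s = (y2 - y1) / (x2 - x1) = (27) / (30) mod 37 = 12
x3 = s^2 - x1 - x2 mod 37 = 12^2 - 13 - 6 = 14
y3 = s (x1 - x3) - y1 mod 37 = 12 * (13 - 14) - 13 = 12

P + Q = (14, 12)


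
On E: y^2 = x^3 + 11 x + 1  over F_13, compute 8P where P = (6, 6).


k = 8 = 1000_2 (binary, LSB first: 0001)
Double-and-add from P = (6, 6):
  bit 0 = 0: acc unchanged = O
  bit 1 = 0: acc unchanged = O
  bit 2 = 0: acc unchanged = O
  bit 3 = 1: acc = O + (1, 0) = (1, 0)

8P = (1, 0)


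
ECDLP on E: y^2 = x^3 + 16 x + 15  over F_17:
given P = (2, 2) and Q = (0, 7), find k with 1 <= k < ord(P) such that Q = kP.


Enumerate multiples of P until we hit Q = (0, 7):
  1P = (2, 2)
  2P = (11, 3)
  3P = (8, 3)
  4P = (16, 7)
  5P = (15, 14)
  6P = (9, 2)
  7P = (6, 15)
  8P = (10, 6)
  9P = (1, 7)
  10P = (5, 13)
  11P = (14, 5)
  12P = (0, 7)
Match found at i = 12.

k = 12


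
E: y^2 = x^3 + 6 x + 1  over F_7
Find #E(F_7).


For each x in F_7, count y with y^2 = x^3 + 6 x + 1 mod 7:
  x = 0: RHS = 1, y in [1, 6]  -> 2 point(s)
  x = 1: RHS = 1, y in [1, 6]  -> 2 point(s)
  x = 2: RHS = 0, y in [0]  -> 1 point(s)
  x = 3: RHS = 4, y in [2, 5]  -> 2 point(s)
  x = 5: RHS = 2, y in [3, 4]  -> 2 point(s)
  x = 6: RHS = 1, y in [1, 6]  -> 2 point(s)
Affine points: 11. Add the point at infinity: total = 12.

#E(F_7) = 12


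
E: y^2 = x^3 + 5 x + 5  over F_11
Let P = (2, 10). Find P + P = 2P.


Doubling: s = (3 x1^2 + a) / (2 y1)
s = (3*2^2 + 5) / (2*10) mod 11 = 8
x3 = s^2 - 2 x1 mod 11 = 8^2 - 2*2 = 5
y3 = s (x1 - x3) - y1 mod 11 = 8 * (2 - 5) - 10 = 10

2P = (5, 10)


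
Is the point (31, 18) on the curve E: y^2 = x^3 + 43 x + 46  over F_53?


Check whether y^2 = x^3 + 43 x + 46 (mod 53) for (x, y) = (31, 18).
LHS: y^2 = 18^2 mod 53 = 6
RHS: x^3 + 43 x + 46 = 31^3 + 43*31 + 46 mod 53 = 6
LHS = RHS

Yes, on the curve


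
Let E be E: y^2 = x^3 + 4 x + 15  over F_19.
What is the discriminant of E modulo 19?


4 a^3 + 27 b^2 = 4*4^3 + 27*15^2 = 256 + 6075 = 6331
Delta = -16 * (6331) = -101296
Delta mod 19 = 12

Delta = 12 (mod 19)


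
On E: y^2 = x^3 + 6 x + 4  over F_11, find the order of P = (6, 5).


Compute successive multiples of P until we hit O:
  1P = (6, 5)
  2P = (4, 9)
  3P = (5, 4)
  4P = (1, 0)
  5P = (5, 7)
  6P = (4, 2)
  7P = (6, 6)
  8P = O

ord(P) = 8


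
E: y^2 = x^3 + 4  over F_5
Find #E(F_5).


For each x in F_5, count y with y^2 = x^3 + 0 x + 4 mod 5:
  x = 0: RHS = 4, y in [2, 3]  -> 2 point(s)
  x = 1: RHS = 0, y in [0]  -> 1 point(s)
  x = 3: RHS = 1, y in [1, 4]  -> 2 point(s)
Affine points: 5. Add the point at infinity: total = 6.

#E(F_5) = 6


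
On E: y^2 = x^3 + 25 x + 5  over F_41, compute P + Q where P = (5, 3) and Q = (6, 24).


P != Q, so use the chord formula.
s = (y2 - y1) / (x2 - x1) = (21) / (1) mod 41 = 21
x3 = s^2 - x1 - x2 mod 41 = 21^2 - 5 - 6 = 20
y3 = s (x1 - x3) - y1 mod 41 = 21 * (5 - 20) - 3 = 10

P + Q = (20, 10)


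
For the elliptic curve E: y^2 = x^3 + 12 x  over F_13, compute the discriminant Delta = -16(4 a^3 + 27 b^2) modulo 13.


4 a^3 + 27 b^2 = 4*12^3 + 27*0^2 = 6912 + 0 = 6912
Delta = -16 * (6912) = -110592
Delta mod 13 = 12

Delta = 12 (mod 13)


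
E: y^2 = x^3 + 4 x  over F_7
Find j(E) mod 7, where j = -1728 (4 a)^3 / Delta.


Delta = -16(4 a^3 + 27 b^2) mod 7 = 6
-1728 * (4 a)^3 = -1728 * (4*4)^3 mod 7 = 1
j = 1 * 6^(-1) mod 7 = 6

j = 6 (mod 7)


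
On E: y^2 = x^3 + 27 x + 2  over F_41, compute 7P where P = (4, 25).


k = 7 = 111_2 (binary, LSB first: 111)
Double-and-add from P = (4, 25):
  bit 0 = 1: acc = O + (4, 25) = (4, 25)
  bit 1 = 1: acc = (4, 25) + (25, 5) = (13, 7)
  bit 2 = 1: acc = (13, 7) + (28, 23) = (21, 20)

7P = (21, 20)


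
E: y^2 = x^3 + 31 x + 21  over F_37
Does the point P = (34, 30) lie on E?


Check whether y^2 = x^3 + 31 x + 21 (mod 37) for (x, y) = (34, 30).
LHS: y^2 = 30^2 mod 37 = 12
RHS: x^3 + 31 x + 21 = 34^3 + 31*34 + 21 mod 37 = 12
LHS = RHS

Yes, on the curve


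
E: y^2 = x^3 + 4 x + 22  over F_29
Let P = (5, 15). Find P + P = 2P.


Doubling: s = (3 x1^2 + a) / (2 y1)
s = (3*5^2 + 4) / (2*15) mod 29 = 21
x3 = s^2 - 2 x1 mod 29 = 21^2 - 2*5 = 25
y3 = s (x1 - x3) - y1 mod 29 = 21 * (5 - 25) - 15 = 0

2P = (25, 0)


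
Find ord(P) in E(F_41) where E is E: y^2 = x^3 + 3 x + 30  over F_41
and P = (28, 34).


Compute successive multiples of P until we hit O:
  1P = (28, 34)
  2P = (31, 5)
  3P = (39, 4)
  4P = (16, 19)
  5P = (37, 6)
  6P = (12, 21)
  7P = (22, 17)
  8P = (7, 5)
  ... (continuing to 30P)
  30P = O

ord(P) = 30


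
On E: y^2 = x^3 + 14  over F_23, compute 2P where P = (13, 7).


Doubling: s = (3 x1^2 + a) / (2 y1)
s = (3*13^2 + 0) / (2*7) mod 23 = 5
x3 = s^2 - 2 x1 mod 23 = 5^2 - 2*13 = 22
y3 = s (x1 - x3) - y1 mod 23 = 5 * (13 - 22) - 7 = 17

2P = (22, 17)


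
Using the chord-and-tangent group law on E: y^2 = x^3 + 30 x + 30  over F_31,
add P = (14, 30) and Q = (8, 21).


P != Q, so use the chord formula.
s = (y2 - y1) / (x2 - x1) = (22) / (25) mod 31 = 17
x3 = s^2 - x1 - x2 mod 31 = 17^2 - 14 - 8 = 19
y3 = s (x1 - x3) - y1 mod 31 = 17 * (14 - 19) - 30 = 9

P + Q = (19, 9)


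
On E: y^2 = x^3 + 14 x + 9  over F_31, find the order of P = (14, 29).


Compute successive multiples of P until we hit O:
  1P = (14, 29)
  2P = (0, 3)
  3P = (4, 25)
  4P = (2, 13)
  5P = (3, 27)
  6P = (23, 6)
  7P = (30, 5)
  8P = (28, 23)
  ... (continuing to 21P)
  21P = O

ord(P) = 21


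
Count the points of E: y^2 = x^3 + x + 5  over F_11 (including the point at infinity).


For each x in F_11, count y with y^2 = x^3 + 1 x + 5 mod 11:
  x = 0: RHS = 5, y in [4, 7]  -> 2 point(s)
  x = 2: RHS = 4, y in [2, 9]  -> 2 point(s)
  x = 5: RHS = 3, y in [5, 6]  -> 2 point(s)
  x = 7: RHS = 3, y in [5, 6]  -> 2 point(s)
  x = 10: RHS = 3, y in [5, 6]  -> 2 point(s)
Affine points: 10. Add the point at infinity: total = 11.

#E(F_11) = 11


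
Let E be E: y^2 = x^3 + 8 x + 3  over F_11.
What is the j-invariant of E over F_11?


Delta = -16(4 a^3 + 27 b^2) mod 11 = 7
-1728 * (4 a)^3 = -1728 * (4*8)^3 mod 11 = 1
j = 1 * 7^(-1) mod 11 = 8

j = 8 (mod 11)


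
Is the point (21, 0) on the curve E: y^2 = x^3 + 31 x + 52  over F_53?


Check whether y^2 = x^3 + 31 x + 52 (mod 53) for (x, y) = (21, 0).
LHS: y^2 = 0^2 mod 53 = 0
RHS: x^3 + 31 x + 52 = 21^3 + 31*21 + 52 mod 53 = 0
LHS = RHS

Yes, on the curve


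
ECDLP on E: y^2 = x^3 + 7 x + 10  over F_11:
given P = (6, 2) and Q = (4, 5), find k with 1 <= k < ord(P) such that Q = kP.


Enumerate multiples of P until we hit Q = (4, 5):
  1P = (6, 2)
  2P = (4, 6)
  3P = (5, 7)
  4P = (3, 5)
  5P = (3, 6)
  6P = (5, 4)
  7P = (4, 5)
Match found at i = 7.

k = 7


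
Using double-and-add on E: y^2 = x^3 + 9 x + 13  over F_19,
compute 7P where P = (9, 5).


k = 7 = 111_2 (binary, LSB first: 111)
Double-and-add from P = (9, 5):
  bit 0 = 1: acc = O + (9, 5) = (9, 5)
  bit 1 = 1: acc = (9, 5) + (6, 6) = (2, 18)
  bit 2 = 1: acc = (2, 18) + (13, 16) = (10, 18)

7P = (10, 18)


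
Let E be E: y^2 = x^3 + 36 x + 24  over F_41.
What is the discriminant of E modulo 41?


4 a^3 + 27 b^2 = 4*36^3 + 27*24^2 = 186624 + 15552 = 202176
Delta = -16 * (202176) = -3234816
Delta mod 41 = 2

Delta = 2 (mod 41)


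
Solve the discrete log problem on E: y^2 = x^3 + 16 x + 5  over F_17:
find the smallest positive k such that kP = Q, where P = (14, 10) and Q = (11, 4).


Enumerate multiples of P until we hit Q = (11, 4):
  1P = (14, 10)
  2P = (15, 4)
  3P = (7, 16)
  4P = (12, 15)
  5P = (10, 14)
  6P = (11, 4)
Match found at i = 6.

k = 6


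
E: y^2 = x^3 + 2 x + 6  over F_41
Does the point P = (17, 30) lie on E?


Check whether y^2 = x^3 + 2 x + 6 (mod 41) for (x, y) = (17, 30).
LHS: y^2 = 30^2 mod 41 = 39
RHS: x^3 + 2 x + 6 = 17^3 + 2*17 + 6 mod 41 = 33
LHS != RHS

No, not on the curve


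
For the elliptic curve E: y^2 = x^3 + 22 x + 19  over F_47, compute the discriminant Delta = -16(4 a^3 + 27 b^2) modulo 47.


4 a^3 + 27 b^2 = 4*22^3 + 27*19^2 = 42592 + 9747 = 52339
Delta = -16 * (52339) = -837424
Delta mod 47 = 22

Delta = 22 (mod 47)


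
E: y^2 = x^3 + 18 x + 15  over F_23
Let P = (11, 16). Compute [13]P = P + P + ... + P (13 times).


k = 13 = 1101_2 (binary, LSB first: 1011)
Double-and-add from P = (11, 16):
  bit 0 = 1: acc = O + (11, 16) = (11, 16)
  bit 1 = 0: acc unchanged = (11, 16)
  bit 2 = 1: acc = (11, 16) + (13, 13) = (7, 1)
  bit 3 = 1: acc = (7, 1) + (9, 20) = (11, 7)

13P = (11, 7)


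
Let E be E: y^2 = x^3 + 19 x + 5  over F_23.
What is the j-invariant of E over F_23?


Delta = -16(4 a^3 + 27 b^2) mod 23 = 12
-1728 * (4 a)^3 = -1728 * (4*19)^3 mod 23 = 6
j = 6 * 12^(-1) mod 23 = 12

j = 12 (mod 23)


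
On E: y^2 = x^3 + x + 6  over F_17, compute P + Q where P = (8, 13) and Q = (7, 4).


P != Q, so use the chord formula.
s = (y2 - y1) / (x2 - x1) = (8) / (16) mod 17 = 9
x3 = s^2 - x1 - x2 mod 17 = 9^2 - 8 - 7 = 15
y3 = s (x1 - x3) - y1 mod 17 = 9 * (8 - 15) - 13 = 9

P + Q = (15, 9)


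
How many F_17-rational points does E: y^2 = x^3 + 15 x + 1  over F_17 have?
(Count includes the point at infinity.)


For each x in F_17, count y with y^2 = x^3 + 15 x + 1 mod 17:
  x = 0: RHS = 1, y in [1, 16]  -> 2 point(s)
  x = 1: RHS = 0, y in [0]  -> 1 point(s)
  x = 6: RHS = 1, y in [1, 16]  -> 2 point(s)
  x = 8: RHS = 4, y in [2, 15]  -> 2 point(s)
  x = 9: RHS = 15, y in [7, 10]  -> 2 point(s)
  x = 11: RHS = 1, y in [1, 16]  -> 2 point(s)
  x = 13: RHS = 13, y in [8, 9]  -> 2 point(s)
  x = 16: RHS = 2, y in [6, 11]  -> 2 point(s)
Affine points: 15. Add the point at infinity: total = 16.

#E(F_17) = 16


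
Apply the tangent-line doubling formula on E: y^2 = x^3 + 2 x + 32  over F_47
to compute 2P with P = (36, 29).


Doubling: s = (3 x1^2 + a) / (2 y1)
s = (3*36^2 + 2) / (2*29) mod 47 = 46
x3 = s^2 - 2 x1 mod 47 = 46^2 - 2*36 = 23
y3 = s (x1 - x3) - y1 mod 47 = 46 * (36 - 23) - 29 = 5

2P = (23, 5)


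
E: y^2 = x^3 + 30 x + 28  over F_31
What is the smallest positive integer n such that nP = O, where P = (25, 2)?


Compute successive multiples of P until we hit O:
  1P = (25, 2)
  2P = (1, 20)
  3P = (23, 12)
  4P = (8, 6)
  5P = (12, 15)
  6P = (26, 30)
  7P = (20, 14)
  8P = (24, 8)
  ... (continuing to 31P)
  31P = O

ord(P) = 31


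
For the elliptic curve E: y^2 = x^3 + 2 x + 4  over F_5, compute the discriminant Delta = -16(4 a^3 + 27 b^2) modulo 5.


4 a^3 + 27 b^2 = 4*2^3 + 27*4^2 = 32 + 432 = 464
Delta = -16 * (464) = -7424
Delta mod 5 = 1

Delta = 1 (mod 5)


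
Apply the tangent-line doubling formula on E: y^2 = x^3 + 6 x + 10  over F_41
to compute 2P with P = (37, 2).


Doubling: s = (3 x1^2 + a) / (2 y1)
s = (3*37^2 + 6) / (2*2) mod 41 = 34
x3 = s^2 - 2 x1 mod 41 = 34^2 - 2*37 = 16
y3 = s (x1 - x3) - y1 mod 41 = 34 * (37 - 16) - 2 = 15

2P = (16, 15)


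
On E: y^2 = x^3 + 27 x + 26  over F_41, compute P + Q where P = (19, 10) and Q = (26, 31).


P != Q, so use the chord formula.
s = (y2 - y1) / (x2 - x1) = (21) / (7) mod 41 = 3
x3 = s^2 - x1 - x2 mod 41 = 3^2 - 19 - 26 = 5
y3 = s (x1 - x3) - y1 mod 41 = 3 * (19 - 5) - 10 = 32

P + Q = (5, 32)


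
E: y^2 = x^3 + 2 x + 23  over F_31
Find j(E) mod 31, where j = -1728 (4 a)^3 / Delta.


Delta = -16(4 a^3 + 27 b^2) mod 31 = 19
-1728 * (4 a)^3 = -1728 * (4*2)^3 mod 31 = 4
j = 4 * 19^(-1) mod 31 = 10

j = 10 (mod 31)


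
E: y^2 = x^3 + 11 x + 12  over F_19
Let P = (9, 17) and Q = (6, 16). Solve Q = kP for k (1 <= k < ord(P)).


Enumerate multiples of P until we hit Q = (6, 16):
  1P = (9, 17)
  2P = (10, 18)
  3P = (1, 10)
  4P = (16, 3)
  5P = (17, 18)
  6P = (4, 5)
  7P = (11, 1)
  8P = (6, 16)
Match found at i = 8.

k = 8


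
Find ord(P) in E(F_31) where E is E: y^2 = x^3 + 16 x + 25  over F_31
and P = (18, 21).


Compute successive multiples of P until we hit O:
  1P = (18, 21)
  2P = (0, 26)
  3P = (17, 8)
  4P = (10, 21)
  5P = (3, 10)
  6P = (29, 4)
  7P = (22, 19)
  8P = (30, 16)
  ... (continuing to 23P)
  23P = O

ord(P) = 23


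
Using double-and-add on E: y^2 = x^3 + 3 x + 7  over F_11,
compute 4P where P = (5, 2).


k = 4 = 100_2 (binary, LSB first: 001)
Double-and-add from P = (5, 2):
  bit 0 = 0: acc unchanged = O
  bit 1 = 0: acc unchanged = O
  bit 2 = 1: acc = O + (5, 9) = (5, 9)

4P = (5, 9)


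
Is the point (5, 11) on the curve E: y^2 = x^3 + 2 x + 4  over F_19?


Check whether y^2 = x^3 + 2 x + 4 (mod 19) for (x, y) = (5, 11).
LHS: y^2 = 11^2 mod 19 = 7
RHS: x^3 + 2 x + 4 = 5^3 + 2*5 + 4 mod 19 = 6
LHS != RHS

No, not on the curve


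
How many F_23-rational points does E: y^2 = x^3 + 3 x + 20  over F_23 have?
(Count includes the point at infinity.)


For each x in F_23, count y with y^2 = x^3 + 3 x + 20 mod 23:
  x = 1: RHS = 1, y in [1, 22]  -> 2 point(s)
  x = 4: RHS = 4, y in [2, 21]  -> 2 point(s)
  x = 6: RHS = 1, y in [1, 22]  -> 2 point(s)
  x = 7: RHS = 16, y in [4, 19]  -> 2 point(s)
  x = 8: RHS = 4, y in [2, 21]  -> 2 point(s)
  x = 11: RHS = 4, y in [2, 21]  -> 2 point(s)
  x = 12: RHS = 13, y in [6, 17]  -> 2 point(s)
  x = 13: RHS = 2, y in [5, 18]  -> 2 point(s)
  x = 14: RHS = 0, y in [0]  -> 1 point(s)
  x = 15: RHS = 13, y in [6, 17]  -> 2 point(s)
  x = 16: RHS = 1, y in [1, 22]  -> 2 point(s)
  x = 17: RHS = 16, y in [4, 19]  -> 2 point(s)
  x = 18: RHS = 18, y in [8, 15]  -> 2 point(s)
  x = 19: RHS = 13, y in [6, 17]  -> 2 point(s)
  x = 21: RHS = 6, y in [11, 12]  -> 2 point(s)
  x = 22: RHS = 16, y in [4, 19]  -> 2 point(s)
Affine points: 31. Add the point at infinity: total = 32.

#E(F_23) = 32


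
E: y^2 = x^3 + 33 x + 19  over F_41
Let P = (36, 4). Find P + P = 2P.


Doubling: s = (3 x1^2 + a) / (2 y1)
s = (3*36^2 + 33) / (2*4) mod 41 = 34
x3 = s^2 - 2 x1 mod 41 = 34^2 - 2*36 = 18
y3 = s (x1 - x3) - y1 mod 41 = 34 * (36 - 18) - 4 = 34

2P = (18, 34)


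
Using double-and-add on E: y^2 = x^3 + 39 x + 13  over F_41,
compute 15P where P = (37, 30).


k = 15 = 1111_2 (binary, LSB first: 1111)
Double-and-add from P = (37, 30):
  bit 0 = 1: acc = O + (37, 30) = (37, 30)
  bit 1 = 1: acc = (37, 30) + (10, 3) = (36, 12)
  bit 2 = 1: acc = (36, 12) + (5, 13) = (16, 31)
  bit 3 = 1: acc = (16, 31) + (33, 3) = (15, 18)

15P = (15, 18)


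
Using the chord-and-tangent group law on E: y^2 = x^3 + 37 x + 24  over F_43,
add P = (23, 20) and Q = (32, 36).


P != Q, so use the chord formula.
s = (y2 - y1) / (x2 - x1) = (16) / (9) mod 43 = 40
x3 = s^2 - x1 - x2 mod 43 = 40^2 - 23 - 32 = 40
y3 = s (x1 - x3) - y1 mod 43 = 40 * (23 - 40) - 20 = 31

P + Q = (40, 31)


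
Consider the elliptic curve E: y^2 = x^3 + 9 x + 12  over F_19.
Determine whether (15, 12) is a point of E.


Check whether y^2 = x^3 + 9 x + 12 (mod 19) for (x, y) = (15, 12).
LHS: y^2 = 12^2 mod 19 = 11
RHS: x^3 + 9 x + 12 = 15^3 + 9*15 + 12 mod 19 = 7
LHS != RHS

No, not on the curve


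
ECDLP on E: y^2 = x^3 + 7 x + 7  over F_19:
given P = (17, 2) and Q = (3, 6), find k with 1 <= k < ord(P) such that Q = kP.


Enumerate multiples of P until we hit Q = (3, 6):
  1P = (17, 2)
  2P = (4, 17)
  3P = (9, 18)
  4P = (16, 15)
  5P = (3, 6)
Match found at i = 5.

k = 5


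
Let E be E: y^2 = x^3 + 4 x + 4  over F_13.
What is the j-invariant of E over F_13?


Delta = -16(4 a^3 + 27 b^2) mod 13 = 3
-1728 * (4 a)^3 = -1728 * (4*4)^3 mod 13 = 1
j = 1 * 3^(-1) mod 13 = 9

j = 9 (mod 13)


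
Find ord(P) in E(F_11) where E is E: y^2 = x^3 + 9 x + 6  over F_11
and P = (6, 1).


Compute successive multiples of P until we hit O:
  1P = (6, 1)
  2P = (3, 4)
  3P = (3, 7)
  4P = (6, 10)
  5P = O

ord(P) = 5


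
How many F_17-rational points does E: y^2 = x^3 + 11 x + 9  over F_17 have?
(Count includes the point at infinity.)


For each x in F_17, count y with y^2 = x^3 + 11 x + 9 mod 17:
  x = 0: RHS = 9, y in [3, 14]  -> 2 point(s)
  x = 1: RHS = 4, y in [2, 15]  -> 2 point(s)
  x = 3: RHS = 1, y in [1, 16]  -> 2 point(s)
  x = 4: RHS = 15, y in [7, 10]  -> 2 point(s)
  x = 5: RHS = 2, y in [6, 11]  -> 2 point(s)
  x = 6: RHS = 2, y in [6, 11]  -> 2 point(s)
  x = 7: RHS = 4, y in [2, 15]  -> 2 point(s)
  x = 9: RHS = 4, y in [2, 15]  -> 2 point(s)
  x = 11: RHS = 16, y in [4, 13]  -> 2 point(s)
  x = 12: RHS = 16, y in [4, 13]  -> 2 point(s)
  x = 14: RHS = 0, y in [0]  -> 1 point(s)
  x = 15: RHS = 13, y in [8, 9]  -> 2 point(s)
Affine points: 23. Add the point at infinity: total = 24.

#E(F_17) = 24


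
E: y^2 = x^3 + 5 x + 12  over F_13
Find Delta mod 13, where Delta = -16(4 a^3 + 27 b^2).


4 a^3 + 27 b^2 = 4*5^3 + 27*12^2 = 500 + 3888 = 4388
Delta = -16 * (4388) = -70208
Delta mod 13 = 5

Delta = 5 (mod 13)


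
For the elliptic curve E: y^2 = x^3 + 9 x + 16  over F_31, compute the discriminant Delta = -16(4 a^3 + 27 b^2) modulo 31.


4 a^3 + 27 b^2 = 4*9^3 + 27*16^2 = 2916 + 6912 = 9828
Delta = -16 * (9828) = -157248
Delta mod 31 = 15

Delta = 15 (mod 31)


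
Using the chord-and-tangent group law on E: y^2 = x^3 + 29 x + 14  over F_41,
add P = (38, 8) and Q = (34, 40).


P != Q, so use the chord formula.
s = (y2 - y1) / (x2 - x1) = (32) / (37) mod 41 = 33
x3 = s^2 - x1 - x2 mod 41 = 33^2 - 38 - 34 = 33
y3 = s (x1 - x3) - y1 mod 41 = 33 * (38 - 33) - 8 = 34

P + Q = (33, 34)


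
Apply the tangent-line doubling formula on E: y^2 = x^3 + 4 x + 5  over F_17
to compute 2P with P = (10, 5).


Doubling: s = (3 x1^2 + a) / (2 y1)
s = (3*10^2 + 4) / (2*5) mod 17 = 10
x3 = s^2 - 2 x1 mod 17 = 10^2 - 2*10 = 12
y3 = s (x1 - x3) - y1 mod 17 = 10 * (10 - 12) - 5 = 9

2P = (12, 9)


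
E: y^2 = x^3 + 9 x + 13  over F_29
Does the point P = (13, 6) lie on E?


Check whether y^2 = x^3 + 9 x + 13 (mod 29) for (x, y) = (13, 6).
LHS: y^2 = 6^2 mod 29 = 7
RHS: x^3 + 9 x + 13 = 13^3 + 9*13 + 13 mod 29 = 7
LHS = RHS

Yes, on the curve


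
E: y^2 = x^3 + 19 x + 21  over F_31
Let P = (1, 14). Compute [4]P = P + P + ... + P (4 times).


k = 4 = 100_2 (binary, LSB first: 001)
Double-and-add from P = (1, 14):
  bit 0 = 0: acc unchanged = O
  bit 1 = 0: acc unchanged = O
  bit 2 = 1: acc = O + (24, 17) = (24, 17)

4P = (24, 17)


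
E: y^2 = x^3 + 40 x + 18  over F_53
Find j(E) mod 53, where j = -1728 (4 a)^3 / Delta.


Delta = -16(4 a^3 + 27 b^2) mod 53 = 4
-1728 * (4 a)^3 = -1728 * (4*40)^3 mod 53 = 21
j = 21 * 4^(-1) mod 53 = 45

j = 45 (mod 53)


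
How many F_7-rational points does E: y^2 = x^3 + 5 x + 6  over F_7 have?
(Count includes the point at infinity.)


For each x in F_7, count y with y^2 = x^3 + 5 x + 6 mod 7:
  x = 5: RHS = 2, y in [3, 4]  -> 2 point(s)
  x = 6: RHS = 0, y in [0]  -> 1 point(s)
Affine points: 3. Add the point at infinity: total = 4.

#E(F_7) = 4


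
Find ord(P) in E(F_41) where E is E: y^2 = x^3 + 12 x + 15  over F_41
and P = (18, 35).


Compute successive multiples of P until we hit O:
  1P = (18, 35)
  2P = (5, 6)
  3P = (14, 37)
  4P = (40, 17)
  5P = (4, 2)
  6P = (21, 37)
  7P = (7, 27)
  8P = (25, 27)
  ... (continuing to 47P)
  47P = O

ord(P) = 47


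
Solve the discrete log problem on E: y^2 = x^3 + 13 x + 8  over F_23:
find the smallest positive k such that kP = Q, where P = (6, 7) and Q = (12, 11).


Enumerate multiples of P until we hit Q = (12, 11):
  1P = (6, 7)
  2P = (14, 6)
  3P = (12, 11)
Match found at i = 3.

k = 3


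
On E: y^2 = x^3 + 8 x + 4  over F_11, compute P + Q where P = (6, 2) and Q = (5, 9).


P != Q, so use the chord formula.
s = (y2 - y1) / (x2 - x1) = (7) / (10) mod 11 = 4
x3 = s^2 - x1 - x2 mod 11 = 4^2 - 6 - 5 = 5
y3 = s (x1 - x3) - y1 mod 11 = 4 * (6 - 5) - 2 = 2

P + Q = (5, 2)


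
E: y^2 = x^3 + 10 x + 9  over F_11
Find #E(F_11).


For each x in F_11, count y with y^2 = x^3 + 10 x + 9 mod 11:
  x = 0: RHS = 9, y in [3, 8]  -> 2 point(s)
  x = 1: RHS = 9, y in [3, 8]  -> 2 point(s)
  x = 2: RHS = 4, y in [2, 9]  -> 2 point(s)
  x = 3: RHS = 0, y in [0]  -> 1 point(s)
  x = 4: RHS = 3, y in [5, 6]  -> 2 point(s)
  x = 7: RHS = 4, y in [2, 9]  -> 2 point(s)
  x = 9: RHS = 3, y in [5, 6]  -> 2 point(s)
  x = 10: RHS = 9, y in [3, 8]  -> 2 point(s)
Affine points: 15. Add the point at infinity: total = 16.

#E(F_11) = 16


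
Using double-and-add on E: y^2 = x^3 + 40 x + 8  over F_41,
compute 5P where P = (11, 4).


k = 5 = 101_2 (binary, LSB first: 101)
Double-and-add from P = (11, 4):
  bit 0 = 1: acc = O + (11, 4) = (11, 4)
  bit 1 = 0: acc unchanged = (11, 4)
  bit 2 = 1: acc = (11, 4) + (14, 27) = (11, 37)

5P = (11, 37)


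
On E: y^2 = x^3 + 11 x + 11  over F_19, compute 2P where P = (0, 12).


Doubling: s = (3 x1^2 + a) / (2 y1)
s = (3*0^2 + 11) / (2*12) mod 19 = 6
x3 = s^2 - 2 x1 mod 19 = 6^2 - 2*0 = 17
y3 = s (x1 - x3) - y1 mod 19 = 6 * (0 - 17) - 12 = 0

2P = (17, 0)


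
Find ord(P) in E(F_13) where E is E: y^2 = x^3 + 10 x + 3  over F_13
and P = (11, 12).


Compute successive multiples of P until we hit O:
  1P = (11, 12)
  2P = (8, 7)
  3P = (4, 4)
  4P = (7, 0)
  5P = (4, 9)
  6P = (8, 6)
  7P = (11, 1)
  8P = O

ord(P) = 8


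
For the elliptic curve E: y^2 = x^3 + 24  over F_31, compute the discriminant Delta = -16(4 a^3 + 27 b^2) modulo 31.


4 a^3 + 27 b^2 = 4*0^3 + 27*24^2 = 0 + 15552 = 15552
Delta = -16 * (15552) = -248832
Delta mod 31 = 5

Delta = 5 (mod 31)


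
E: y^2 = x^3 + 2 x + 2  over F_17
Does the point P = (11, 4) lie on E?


Check whether y^2 = x^3 + 2 x + 2 (mod 17) for (x, y) = (11, 4).
LHS: y^2 = 4^2 mod 17 = 16
RHS: x^3 + 2 x + 2 = 11^3 + 2*11 + 2 mod 17 = 12
LHS != RHS

No, not on the curve


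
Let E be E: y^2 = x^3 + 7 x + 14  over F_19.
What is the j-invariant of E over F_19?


Delta = -16(4 a^3 + 27 b^2) mod 19 = 4
-1728 * (4 a)^3 = -1728 * (4*7)^3 mod 19 = 7
j = 7 * 4^(-1) mod 19 = 16

j = 16 (mod 19)


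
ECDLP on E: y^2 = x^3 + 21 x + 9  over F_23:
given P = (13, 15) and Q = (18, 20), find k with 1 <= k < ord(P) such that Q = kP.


Enumerate multiples of P until we hit Q = (18, 20):
  1P = (13, 15)
  2P = (5, 20)
  3P = (0, 20)
  4P = (16, 18)
  5P = (18, 3)
  6P = (18, 20)
Match found at i = 6.

k = 6


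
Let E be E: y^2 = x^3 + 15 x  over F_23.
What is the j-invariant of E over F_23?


Delta = -16(4 a^3 + 27 b^2) mod 23 = 16
-1728 * (4 a)^3 = -1728 * (4*15)^3 mod 23 = 2
j = 2 * 16^(-1) mod 23 = 3

j = 3 (mod 23)


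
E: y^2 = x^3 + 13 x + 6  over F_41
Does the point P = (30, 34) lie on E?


Check whether y^2 = x^3 + 13 x + 6 (mod 41) for (x, y) = (30, 34).
LHS: y^2 = 34^2 mod 41 = 8
RHS: x^3 + 13 x + 6 = 30^3 + 13*30 + 6 mod 41 = 8
LHS = RHS

Yes, on the curve


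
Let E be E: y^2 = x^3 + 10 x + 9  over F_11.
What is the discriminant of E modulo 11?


4 a^3 + 27 b^2 = 4*10^3 + 27*9^2 = 4000 + 2187 = 6187
Delta = -16 * (6187) = -98992
Delta mod 11 = 8

Delta = 8 (mod 11)


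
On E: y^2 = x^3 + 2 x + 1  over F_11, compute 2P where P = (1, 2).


Doubling: s = (3 x1^2 + a) / (2 y1)
s = (3*1^2 + 2) / (2*2) mod 11 = 4
x3 = s^2 - 2 x1 mod 11 = 4^2 - 2*1 = 3
y3 = s (x1 - x3) - y1 mod 11 = 4 * (1 - 3) - 2 = 1

2P = (3, 1)


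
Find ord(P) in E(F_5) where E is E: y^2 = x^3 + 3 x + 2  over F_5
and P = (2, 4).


Compute successive multiples of P until we hit O:
  1P = (2, 4)
  2P = (1, 1)
  3P = (1, 4)
  4P = (2, 1)
  5P = O

ord(P) = 5


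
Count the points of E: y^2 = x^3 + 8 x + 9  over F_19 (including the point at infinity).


For each x in F_19, count y with y^2 = x^3 + 8 x + 9 mod 19:
  x = 0: RHS = 9, y in [3, 16]  -> 2 point(s)
  x = 6: RHS = 7, y in [8, 11]  -> 2 point(s)
  x = 7: RHS = 9, y in [3, 16]  -> 2 point(s)
  x = 10: RHS = 6, y in [5, 14]  -> 2 point(s)
  x = 12: RHS = 9, y in [3, 16]  -> 2 point(s)
  x = 13: RHS = 11, y in [7, 12]  -> 2 point(s)
  x = 17: RHS = 4, y in [2, 17]  -> 2 point(s)
  x = 18: RHS = 0, y in [0]  -> 1 point(s)
Affine points: 15. Add the point at infinity: total = 16.

#E(F_19) = 16


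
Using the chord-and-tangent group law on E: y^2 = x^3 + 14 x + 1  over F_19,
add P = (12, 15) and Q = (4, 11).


P != Q, so use the chord formula.
s = (y2 - y1) / (x2 - x1) = (15) / (11) mod 19 = 10
x3 = s^2 - x1 - x2 mod 19 = 10^2 - 12 - 4 = 8
y3 = s (x1 - x3) - y1 mod 19 = 10 * (12 - 8) - 15 = 6

P + Q = (8, 6)


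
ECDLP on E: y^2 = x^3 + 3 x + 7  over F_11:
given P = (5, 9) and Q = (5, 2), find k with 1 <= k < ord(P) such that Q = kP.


Enumerate multiples of P until we hit Q = (5, 2):
  1P = (5, 9)
  2P = (10, 6)
  3P = (10, 5)
  4P = (5, 2)
Match found at i = 4.

k = 4


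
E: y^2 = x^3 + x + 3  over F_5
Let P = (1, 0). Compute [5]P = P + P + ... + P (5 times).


k = 5 = 101_2 (binary, LSB first: 101)
Double-and-add from P = (1, 0):
  bit 0 = 1: acc = O + (1, 0) = (1, 0)
  bit 1 = 0: acc unchanged = (1, 0)
  bit 2 = 1: acc = (1, 0) + O = (1, 0)

5P = (1, 0)


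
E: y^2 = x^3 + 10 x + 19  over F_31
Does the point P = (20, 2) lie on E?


Check whether y^2 = x^3 + 10 x + 19 (mod 31) for (x, y) = (20, 2).
LHS: y^2 = 2^2 mod 31 = 4
RHS: x^3 + 10 x + 19 = 20^3 + 10*20 + 19 mod 31 = 4
LHS = RHS

Yes, on the curve


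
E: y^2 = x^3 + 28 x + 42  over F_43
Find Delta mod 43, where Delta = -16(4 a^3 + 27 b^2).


4 a^3 + 27 b^2 = 4*28^3 + 27*42^2 = 87808 + 47628 = 135436
Delta = -16 * (135436) = -2166976
Delta mod 43 = 9

Delta = 9 (mod 43)


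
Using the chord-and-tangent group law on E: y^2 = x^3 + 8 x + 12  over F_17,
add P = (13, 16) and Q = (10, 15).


P != Q, so use the chord formula.
s = (y2 - y1) / (x2 - x1) = (16) / (14) mod 17 = 6
x3 = s^2 - x1 - x2 mod 17 = 6^2 - 13 - 10 = 13
y3 = s (x1 - x3) - y1 mod 17 = 6 * (13 - 13) - 16 = 1

P + Q = (13, 1)


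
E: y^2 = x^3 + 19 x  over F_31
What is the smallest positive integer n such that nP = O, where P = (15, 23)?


Compute successive multiples of P until we hit O:
  1P = (15, 23)
  2P = (19, 11)
  3P = (6, 12)
  4P = (18, 25)
  5P = (26, 11)
  6P = (4, 27)
  7P = (17, 20)
  8P = (9, 30)
  ... (continuing to 32P)
  32P = O

ord(P) = 32


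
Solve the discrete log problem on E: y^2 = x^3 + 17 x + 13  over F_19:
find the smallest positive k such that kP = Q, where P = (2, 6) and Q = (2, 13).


Enumerate multiples of P until we hit Q = (2, 13):
  1P = (2, 6)
  2P = (12, 11)
  3P = (10, 9)
  4P = (11, 12)
  5P = (17, 3)
  6P = (16, 12)
  7P = (7, 0)
  8P = (16, 7)
  9P = (17, 16)
  10P = (11, 7)
  11P = (10, 10)
  12P = (12, 8)
  13P = (2, 13)
Match found at i = 13.

k = 13


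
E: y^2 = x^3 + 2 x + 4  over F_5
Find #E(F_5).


For each x in F_5, count y with y^2 = x^3 + 2 x + 4 mod 5:
  x = 0: RHS = 4, y in [2, 3]  -> 2 point(s)
  x = 2: RHS = 1, y in [1, 4]  -> 2 point(s)
  x = 4: RHS = 1, y in [1, 4]  -> 2 point(s)
Affine points: 6. Add the point at infinity: total = 7.

#E(F_5) = 7


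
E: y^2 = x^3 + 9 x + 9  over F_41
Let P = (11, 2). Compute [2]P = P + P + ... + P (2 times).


k = 2 = 10_2 (binary, LSB first: 01)
Double-and-add from P = (11, 2):
  bit 0 = 0: acc unchanged = O
  bit 1 = 1: acc = O + (17, 14) = (17, 14)

2P = (17, 14)


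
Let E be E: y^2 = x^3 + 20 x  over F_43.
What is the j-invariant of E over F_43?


Delta = -16(4 a^3 + 27 b^2) mod 43 = 1
-1728 * (4 a)^3 = -1728 * (4*20)^3 mod 43 = 8
j = 8 * 1^(-1) mod 43 = 8

j = 8 (mod 43)


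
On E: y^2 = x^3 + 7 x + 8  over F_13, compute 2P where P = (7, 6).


Doubling: s = (3 x1^2 + a) / (2 y1)
s = (3*7^2 + 7) / (2*6) mod 13 = 2
x3 = s^2 - 2 x1 mod 13 = 2^2 - 2*7 = 3
y3 = s (x1 - x3) - y1 mod 13 = 2 * (7 - 3) - 6 = 2

2P = (3, 2)


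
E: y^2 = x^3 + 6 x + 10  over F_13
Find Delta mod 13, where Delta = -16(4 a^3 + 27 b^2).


4 a^3 + 27 b^2 = 4*6^3 + 27*10^2 = 864 + 2700 = 3564
Delta = -16 * (3564) = -57024
Delta mod 13 = 7

Delta = 7 (mod 13)


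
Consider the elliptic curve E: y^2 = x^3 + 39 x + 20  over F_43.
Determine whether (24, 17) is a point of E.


Check whether y^2 = x^3 + 39 x + 20 (mod 43) for (x, y) = (24, 17).
LHS: y^2 = 17^2 mod 43 = 31
RHS: x^3 + 39 x + 20 = 24^3 + 39*24 + 20 mod 43 = 31
LHS = RHS

Yes, on the curve


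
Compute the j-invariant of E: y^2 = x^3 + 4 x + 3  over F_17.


Delta = -16(4 a^3 + 27 b^2) mod 17 = 6
-1728 * (4 a)^3 = -1728 * (4*4)^3 mod 17 = 11
j = 11 * 6^(-1) mod 17 = 16

j = 16 (mod 17)


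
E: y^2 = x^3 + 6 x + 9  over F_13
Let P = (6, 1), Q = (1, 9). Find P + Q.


P != Q, so use the chord formula.
s = (y2 - y1) / (x2 - x1) = (8) / (8) mod 13 = 1
x3 = s^2 - x1 - x2 mod 13 = 1^2 - 6 - 1 = 7
y3 = s (x1 - x3) - y1 mod 13 = 1 * (6 - 7) - 1 = 11

P + Q = (7, 11)


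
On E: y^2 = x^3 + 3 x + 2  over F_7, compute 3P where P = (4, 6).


k = 3 = 11_2 (binary, LSB first: 11)
Double-and-add from P = (4, 6):
  bit 0 = 1: acc = O + (4, 6) = (4, 6)
  bit 1 = 1: acc = (4, 6) + (0, 4) = (5, 4)

3P = (5, 4)


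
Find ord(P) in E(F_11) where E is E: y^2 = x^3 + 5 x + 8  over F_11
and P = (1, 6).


Compute successive multiples of P until we hit O:
  1P = (1, 6)
  2P = (7, 1)
  3P = (4, 2)
  4P = (9, 1)
  5P = (5, 2)
  6P = (6, 10)
  7P = (2, 2)
  8P = (2, 9)
  ... (continuing to 15P)
  15P = O

ord(P) = 15


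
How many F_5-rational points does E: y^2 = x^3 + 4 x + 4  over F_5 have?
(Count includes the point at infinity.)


For each x in F_5, count y with y^2 = x^3 + 4 x + 4 mod 5:
  x = 0: RHS = 4, y in [2, 3]  -> 2 point(s)
  x = 1: RHS = 4, y in [2, 3]  -> 2 point(s)
  x = 2: RHS = 0, y in [0]  -> 1 point(s)
  x = 4: RHS = 4, y in [2, 3]  -> 2 point(s)
Affine points: 7. Add the point at infinity: total = 8.

#E(F_5) = 8


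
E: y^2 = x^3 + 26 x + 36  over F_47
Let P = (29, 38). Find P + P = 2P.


Doubling: s = (3 x1^2 + a) / (2 y1)
s = (3*29^2 + 26) / (2*38) mod 47 = 2
x3 = s^2 - 2 x1 mod 47 = 2^2 - 2*29 = 40
y3 = s (x1 - x3) - y1 mod 47 = 2 * (29 - 40) - 38 = 34

2P = (40, 34)


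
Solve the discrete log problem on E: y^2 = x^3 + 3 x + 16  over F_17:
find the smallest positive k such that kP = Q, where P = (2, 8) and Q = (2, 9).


Enumerate multiples of P until we hit Q = (2, 9):
  1P = (2, 8)
  2P = (0, 13)
  3P = (0, 4)
  4P = (2, 9)
Match found at i = 4.

k = 4


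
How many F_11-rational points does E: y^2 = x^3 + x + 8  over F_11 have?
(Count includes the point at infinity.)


For each x in F_11, count y with y^2 = x^3 + 1 x + 8 mod 11:
  x = 3: RHS = 5, y in [4, 7]  -> 2 point(s)
  x = 8: RHS = 0, y in [0]  -> 1 point(s)
  x = 9: RHS = 9, y in [3, 8]  -> 2 point(s)
Affine points: 5. Add the point at infinity: total = 6.

#E(F_11) = 6


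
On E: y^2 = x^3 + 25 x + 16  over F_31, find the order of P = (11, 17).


Compute successive multiples of P until we hit O:
  1P = (11, 17)
  2P = (3, 5)
  3P = (27, 21)
  4P = (26, 18)
  5P = (29, 19)
  6P = (9, 28)
  7P = (18, 6)
  8P = (7, 21)
  ... (continuing to 31P)
  31P = O

ord(P) = 31


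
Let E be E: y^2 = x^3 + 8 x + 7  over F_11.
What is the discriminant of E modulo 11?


4 a^3 + 27 b^2 = 4*8^3 + 27*7^2 = 2048 + 1323 = 3371
Delta = -16 * (3371) = -53936
Delta mod 11 = 8

Delta = 8 (mod 11)


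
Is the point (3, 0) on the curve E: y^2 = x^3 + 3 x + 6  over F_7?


Check whether y^2 = x^3 + 3 x + 6 (mod 7) for (x, y) = (3, 0).
LHS: y^2 = 0^2 mod 7 = 0
RHS: x^3 + 3 x + 6 = 3^3 + 3*3 + 6 mod 7 = 0
LHS = RHS

Yes, on the curve


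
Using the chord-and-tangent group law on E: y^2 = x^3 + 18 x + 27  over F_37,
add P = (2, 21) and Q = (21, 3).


P != Q, so use the chord formula.
s = (y2 - y1) / (x2 - x1) = (19) / (19) mod 37 = 1
x3 = s^2 - x1 - x2 mod 37 = 1^2 - 2 - 21 = 15
y3 = s (x1 - x3) - y1 mod 37 = 1 * (2 - 15) - 21 = 3

P + Q = (15, 3)


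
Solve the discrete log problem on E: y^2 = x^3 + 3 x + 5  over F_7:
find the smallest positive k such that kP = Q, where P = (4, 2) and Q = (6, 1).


Enumerate multiples of P until we hit Q = (6, 1):
  1P = (4, 2)
  2P = (1, 3)
  3P = (6, 1)
Match found at i = 3.

k = 3


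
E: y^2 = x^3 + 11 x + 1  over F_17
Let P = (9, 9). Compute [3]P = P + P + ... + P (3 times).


k = 3 = 11_2 (binary, LSB first: 11)
Double-and-add from P = (9, 9):
  bit 0 = 1: acc = O + (9, 9) = (9, 9)
  bit 1 = 1: acc = (9, 9) + (0, 16) = (0, 1)

3P = (0, 1)


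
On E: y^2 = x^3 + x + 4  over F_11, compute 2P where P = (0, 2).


Doubling: s = (3 x1^2 + a) / (2 y1)
s = (3*0^2 + 1) / (2*2) mod 11 = 3
x3 = s^2 - 2 x1 mod 11 = 3^2 - 2*0 = 9
y3 = s (x1 - x3) - y1 mod 11 = 3 * (0 - 9) - 2 = 4

2P = (9, 4)


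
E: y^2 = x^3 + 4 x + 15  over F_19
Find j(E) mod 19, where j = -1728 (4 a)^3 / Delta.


Delta = -16(4 a^3 + 27 b^2) mod 19 = 12
-1728 * (4 a)^3 = -1728 * (4*4)^3 mod 19 = 11
j = 11 * 12^(-1) mod 19 = 12

j = 12 (mod 19)


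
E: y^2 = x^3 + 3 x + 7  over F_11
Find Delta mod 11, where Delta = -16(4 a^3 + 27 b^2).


4 a^3 + 27 b^2 = 4*3^3 + 27*7^2 = 108 + 1323 = 1431
Delta = -16 * (1431) = -22896
Delta mod 11 = 6

Delta = 6 (mod 11)


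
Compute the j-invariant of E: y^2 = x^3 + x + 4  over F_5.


Delta = -16(4 a^3 + 27 b^2) mod 5 = 4
-1728 * (4 a)^3 = -1728 * (4*1)^3 mod 5 = 3
j = 3 * 4^(-1) mod 5 = 2

j = 2 (mod 5)


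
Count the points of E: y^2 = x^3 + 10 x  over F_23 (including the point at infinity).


For each x in F_23, count y with y^2 = x^3 + 10 x + 0 mod 23:
  x = 0: RHS = 0, y in [0]  -> 1 point(s)
  x = 4: RHS = 12, y in [9, 14]  -> 2 point(s)
  x = 6: RHS = 0, y in [0]  -> 1 point(s)
  x = 12: RHS = 8, y in [10, 13]  -> 2 point(s)
  x = 13: RHS = 4, y in [2, 21]  -> 2 point(s)
  x = 14: RHS = 9, y in [3, 20]  -> 2 point(s)
  x = 15: RHS = 6, y in [11, 12]  -> 2 point(s)
  x = 16: RHS = 1, y in [1, 22]  -> 2 point(s)
  x = 17: RHS = 0, y in [0]  -> 1 point(s)
  x = 18: RHS = 9, y in [3, 20]  -> 2 point(s)
  x = 20: RHS = 12, y in [9, 14]  -> 2 point(s)
  x = 21: RHS = 18, y in [8, 15]  -> 2 point(s)
  x = 22: RHS = 12, y in [9, 14]  -> 2 point(s)
Affine points: 23. Add the point at infinity: total = 24.

#E(F_23) = 24


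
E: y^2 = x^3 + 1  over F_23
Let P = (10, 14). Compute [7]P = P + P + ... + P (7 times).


k = 7 = 111_2 (binary, LSB first: 111)
Double-and-add from P = (10, 14):
  bit 0 = 1: acc = O + (10, 14) = (10, 14)
  bit 1 = 1: acc = (10, 14) + (15, 8) = (16, 7)
  bit 2 = 1: acc = (16, 7) + (22, 0) = (10, 9)

7P = (10, 9)


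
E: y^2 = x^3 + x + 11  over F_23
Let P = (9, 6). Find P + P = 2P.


Doubling: s = (3 x1^2 + a) / (2 y1)
s = (3*9^2 + 1) / (2*6) mod 23 = 5
x3 = s^2 - 2 x1 mod 23 = 5^2 - 2*9 = 7
y3 = s (x1 - x3) - y1 mod 23 = 5 * (9 - 7) - 6 = 4

2P = (7, 4)


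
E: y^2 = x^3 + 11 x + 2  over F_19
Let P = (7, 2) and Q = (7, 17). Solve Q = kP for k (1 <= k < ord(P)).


Enumerate multiples of P until we hit Q = (7, 17):
  1P = (7, 2)
  2P = (12, 0)
  3P = (7, 17)
Match found at i = 3.

k = 3


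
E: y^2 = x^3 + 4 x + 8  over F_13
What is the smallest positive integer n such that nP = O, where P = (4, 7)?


Compute successive multiples of P until we hit O:
  1P = (4, 7)
  2P = (5, 6)
  3P = (5, 7)
  4P = (4, 6)
  5P = O

ord(P) = 5


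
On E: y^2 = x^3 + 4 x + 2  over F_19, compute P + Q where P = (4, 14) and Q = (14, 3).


P != Q, so use the chord formula.
s = (y2 - y1) / (x2 - x1) = (8) / (10) mod 19 = 16
x3 = s^2 - x1 - x2 mod 19 = 16^2 - 4 - 14 = 10
y3 = s (x1 - x3) - y1 mod 19 = 16 * (4 - 10) - 14 = 4

P + Q = (10, 4)


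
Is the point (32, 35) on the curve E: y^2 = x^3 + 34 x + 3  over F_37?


Check whether y^2 = x^3 + 34 x + 3 (mod 37) for (x, y) = (32, 35).
LHS: y^2 = 35^2 mod 37 = 4
RHS: x^3 + 34 x + 3 = 32^3 + 34*32 + 3 mod 37 = 4
LHS = RHS

Yes, on the curve
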